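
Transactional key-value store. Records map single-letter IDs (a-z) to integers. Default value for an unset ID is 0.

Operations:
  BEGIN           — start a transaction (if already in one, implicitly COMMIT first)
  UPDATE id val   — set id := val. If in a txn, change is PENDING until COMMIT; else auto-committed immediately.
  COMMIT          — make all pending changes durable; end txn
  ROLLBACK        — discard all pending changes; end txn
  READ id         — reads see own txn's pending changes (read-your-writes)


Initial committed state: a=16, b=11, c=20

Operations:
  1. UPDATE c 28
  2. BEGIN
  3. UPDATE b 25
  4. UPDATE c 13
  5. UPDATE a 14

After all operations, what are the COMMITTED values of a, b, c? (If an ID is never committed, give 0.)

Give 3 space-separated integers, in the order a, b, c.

Initial committed: {a=16, b=11, c=20}
Op 1: UPDATE c=28 (auto-commit; committed c=28)
Op 2: BEGIN: in_txn=True, pending={}
Op 3: UPDATE b=25 (pending; pending now {b=25})
Op 4: UPDATE c=13 (pending; pending now {b=25, c=13})
Op 5: UPDATE a=14 (pending; pending now {a=14, b=25, c=13})
Final committed: {a=16, b=11, c=28}

Answer: 16 11 28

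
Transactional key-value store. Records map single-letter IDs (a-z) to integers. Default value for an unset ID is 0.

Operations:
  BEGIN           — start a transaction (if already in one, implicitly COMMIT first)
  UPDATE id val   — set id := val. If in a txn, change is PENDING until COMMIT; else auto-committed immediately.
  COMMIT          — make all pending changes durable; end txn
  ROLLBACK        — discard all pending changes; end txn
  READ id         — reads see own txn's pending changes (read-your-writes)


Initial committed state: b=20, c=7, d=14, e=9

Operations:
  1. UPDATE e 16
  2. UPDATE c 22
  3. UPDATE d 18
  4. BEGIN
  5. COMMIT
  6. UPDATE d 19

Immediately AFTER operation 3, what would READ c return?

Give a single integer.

Answer: 22

Derivation:
Initial committed: {b=20, c=7, d=14, e=9}
Op 1: UPDATE e=16 (auto-commit; committed e=16)
Op 2: UPDATE c=22 (auto-commit; committed c=22)
Op 3: UPDATE d=18 (auto-commit; committed d=18)
After op 3: visible(c) = 22 (pending={}, committed={b=20, c=22, d=18, e=16})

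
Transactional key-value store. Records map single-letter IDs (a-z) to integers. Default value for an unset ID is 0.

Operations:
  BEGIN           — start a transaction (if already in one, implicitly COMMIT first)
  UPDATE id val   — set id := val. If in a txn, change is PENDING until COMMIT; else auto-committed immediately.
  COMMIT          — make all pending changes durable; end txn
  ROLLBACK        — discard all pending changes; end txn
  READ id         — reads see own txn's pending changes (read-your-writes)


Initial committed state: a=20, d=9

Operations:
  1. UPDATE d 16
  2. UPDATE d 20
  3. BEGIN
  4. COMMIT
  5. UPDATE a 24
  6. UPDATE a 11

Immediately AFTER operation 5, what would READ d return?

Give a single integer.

Answer: 20

Derivation:
Initial committed: {a=20, d=9}
Op 1: UPDATE d=16 (auto-commit; committed d=16)
Op 2: UPDATE d=20 (auto-commit; committed d=20)
Op 3: BEGIN: in_txn=True, pending={}
Op 4: COMMIT: merged [] into committed; committed now {a=20, d=20}
Op 5: UPDATE a=24 (auto-commit; committed a=24)
After op 5: visible(d) = 20 (pending={}, committed={a=24, d=20})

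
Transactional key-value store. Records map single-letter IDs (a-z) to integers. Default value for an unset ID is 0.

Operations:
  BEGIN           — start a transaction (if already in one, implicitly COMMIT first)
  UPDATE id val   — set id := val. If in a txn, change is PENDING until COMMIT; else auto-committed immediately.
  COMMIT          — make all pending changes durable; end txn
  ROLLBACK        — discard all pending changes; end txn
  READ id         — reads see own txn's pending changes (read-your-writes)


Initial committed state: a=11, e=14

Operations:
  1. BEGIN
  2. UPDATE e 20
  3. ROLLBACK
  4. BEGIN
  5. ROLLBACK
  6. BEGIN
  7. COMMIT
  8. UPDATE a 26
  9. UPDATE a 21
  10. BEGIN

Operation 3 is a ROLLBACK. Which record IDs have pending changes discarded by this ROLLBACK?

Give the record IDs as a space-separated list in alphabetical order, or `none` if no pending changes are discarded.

Answer: e

Derivation:
Initial committed: {a=11, e=14}
Op 1: BEGIN: in_txn=True, pending={}
Op 2: UPDATE e=20 (pending; pending now {e=20})
Op 3: ROLLBACK: discarded pending ['e']; in_txn=False
Op 4: BEGIN: in_txn=True, pending={}
Op 5: ROLLBACK: discarded pending []; in_txn=False
Op 6: BEGIN: in_txn=True, pending={}
Op 7: COMMIT: merged [] into committed; committed now {a=11, e=14}
Op 8: UPDATE a=26 (auto-commit; committed a=26)
Op 9: UPDATE a=21 (auto-commit; committed a=21)
Op 10: BEGIN: in_txn=True, pending={}
ROLLBACK at op 3 discards: ['e']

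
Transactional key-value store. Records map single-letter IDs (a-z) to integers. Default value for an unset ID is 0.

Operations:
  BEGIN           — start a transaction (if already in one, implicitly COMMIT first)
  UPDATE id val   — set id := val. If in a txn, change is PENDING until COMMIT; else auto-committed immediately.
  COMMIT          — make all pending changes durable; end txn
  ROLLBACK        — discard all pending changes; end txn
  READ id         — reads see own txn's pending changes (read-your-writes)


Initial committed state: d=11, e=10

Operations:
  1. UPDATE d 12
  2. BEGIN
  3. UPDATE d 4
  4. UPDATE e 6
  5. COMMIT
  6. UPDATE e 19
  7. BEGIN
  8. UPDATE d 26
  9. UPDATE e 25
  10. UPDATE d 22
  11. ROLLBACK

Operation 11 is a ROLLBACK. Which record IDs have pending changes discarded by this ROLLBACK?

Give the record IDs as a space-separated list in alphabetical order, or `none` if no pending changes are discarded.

Answer: d e

Derivation:
Initial committed: {d=11, e=10}
Op 1: UPDATE d=12 (auto-commit; committed d=12)
Op 2: BEGIN: in_txn=True, pending={}
Op 3: UPDATE d=4 (pending; pending now {d=4})
Op 4: UPDATE e=6 (pending; pending now {d=4, e=6})
Op 5: COMMIT: merged ['d', 'e'] into committed; committed now {d=4, e=6}
Op 6: UPDATE e=19 (auto-commit; committed e=19)
Op 7: BEGIN: in_txn=True, pending={}
Op 8: UPDATE d=26 (pending; pending now {d=26})
Op 9: UPDATE e=25 (pending; pending now {d=26, e=25})
Op 10: UPDATE d=22 (pending; pending now {d=22, e=25})
Op 11: ROLLBACK: discarded pending ['d', 'e']; in_txn=False
ROLLBACK at op 11 discards: ['d', 'e']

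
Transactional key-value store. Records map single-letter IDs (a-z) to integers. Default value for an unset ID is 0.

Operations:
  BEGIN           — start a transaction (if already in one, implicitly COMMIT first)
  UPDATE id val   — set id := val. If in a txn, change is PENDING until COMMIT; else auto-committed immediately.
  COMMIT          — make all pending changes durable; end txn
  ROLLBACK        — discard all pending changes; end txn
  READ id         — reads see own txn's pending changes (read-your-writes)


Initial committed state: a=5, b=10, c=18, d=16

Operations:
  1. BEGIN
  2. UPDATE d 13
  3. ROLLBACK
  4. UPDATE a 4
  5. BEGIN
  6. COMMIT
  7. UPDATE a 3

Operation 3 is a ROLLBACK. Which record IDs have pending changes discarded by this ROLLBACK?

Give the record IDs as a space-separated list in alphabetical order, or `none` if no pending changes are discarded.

Initial committed: {a=5, b=10, c=18, d=16}
Op 1: BEGIN: in_txn=True, pending={}
Op 2: UPDATE d=13 (pending; pending now {d=13})
Op 3: ROLLBACK: discarded pending ['d']; in_txn=False
Op 4: UPDATE a=4 (auto-commit; committed a=4)
Op 5: BEGIN: in_txn=True, pending={}
Op 6: COMMIT: merged [] into committed; committed now {a=4, b=10, c=18, d=16}
Op 7: UPDATE a=3 (auto-commit; committed a=3)
ROLLBACK at op 3 discards: ['d']

Answer: d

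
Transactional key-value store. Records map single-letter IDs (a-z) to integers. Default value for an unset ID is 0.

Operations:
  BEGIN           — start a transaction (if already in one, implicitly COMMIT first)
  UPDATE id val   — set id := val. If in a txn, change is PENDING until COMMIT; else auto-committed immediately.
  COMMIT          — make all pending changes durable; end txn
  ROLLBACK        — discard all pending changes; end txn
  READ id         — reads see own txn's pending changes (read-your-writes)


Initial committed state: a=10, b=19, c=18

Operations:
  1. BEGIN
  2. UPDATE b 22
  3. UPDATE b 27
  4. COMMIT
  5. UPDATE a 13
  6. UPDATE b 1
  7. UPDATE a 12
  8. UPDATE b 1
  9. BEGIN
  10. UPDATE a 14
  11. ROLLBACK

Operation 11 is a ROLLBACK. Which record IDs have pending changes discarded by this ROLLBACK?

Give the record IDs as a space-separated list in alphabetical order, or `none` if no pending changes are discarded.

Initial committed: {a=10, b=19, c=18}
Op 1: BEGIN: in_txn=True, pending={}
Op 2: UPDATE b=22 (pending; pending now {b=22})
Op 3: UPDATE b=27 (pending; pending now {b=27})
Op 4: COMMIT: merged ['b'] into committed; committed now {a=10, b=27, c=18}
Op 5: UPDATE a=13 (auto-commit; committed a=13)
Op 6: UPDATE b=1 (auto-commit; committed b=1)
Op 7: UPDATE a=12 (auto-commit; committed a=12)
Op 8: UPDATE b=1 (auto-commit; committed b=1)
Op 9: BEGIN: in_txn=True, pending={}
Op 10: UPDATE a=14 (pending; pending now {a=14})
Op 11: ROLLBACK: discarded pending ['a']; in_txn=False
ROLLBACK at op 11 discards: ['a']

Answer: a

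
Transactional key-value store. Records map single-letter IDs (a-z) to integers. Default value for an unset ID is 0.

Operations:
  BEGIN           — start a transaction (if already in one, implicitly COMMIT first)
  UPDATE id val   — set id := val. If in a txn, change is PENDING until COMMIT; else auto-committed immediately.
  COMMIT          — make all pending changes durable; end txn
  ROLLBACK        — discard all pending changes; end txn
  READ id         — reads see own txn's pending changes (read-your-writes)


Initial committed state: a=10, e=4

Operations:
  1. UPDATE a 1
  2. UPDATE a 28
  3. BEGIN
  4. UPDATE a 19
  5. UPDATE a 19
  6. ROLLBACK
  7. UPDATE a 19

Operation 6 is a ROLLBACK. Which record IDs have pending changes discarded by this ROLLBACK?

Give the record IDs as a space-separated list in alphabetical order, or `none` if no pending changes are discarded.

Answer: a

Derivation:
Initial committed: {a=10, e=4}
Op 1: UPDATE a=1 (auto-commit; committed a=1)
Op 2: UPDATE a=28 (auto-commit; committed a=28)
Op 3: BEGIN: in_txn=True, pending={}
Op 4: UPDATE a=19 (pending; pending now {a=19})
Op 5: UPDATE a=19 (pending; pending now {a=19})
Op 6: ROLLBACK: discarded pending ['a']; in_txn=False
Op 7: UPDATE a=19 (auto-commit; committed a=19)
ROLLBACK at op 6 discards: ['a']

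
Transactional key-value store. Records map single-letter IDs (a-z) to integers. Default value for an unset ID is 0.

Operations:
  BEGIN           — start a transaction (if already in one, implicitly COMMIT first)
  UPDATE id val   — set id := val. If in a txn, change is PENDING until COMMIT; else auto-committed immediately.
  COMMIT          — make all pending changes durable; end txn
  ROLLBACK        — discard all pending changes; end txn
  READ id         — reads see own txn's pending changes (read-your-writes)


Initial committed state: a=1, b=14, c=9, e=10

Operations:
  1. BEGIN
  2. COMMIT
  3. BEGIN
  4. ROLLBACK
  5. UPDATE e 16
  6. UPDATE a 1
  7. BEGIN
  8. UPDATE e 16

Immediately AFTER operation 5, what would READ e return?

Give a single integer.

Initial committed: {a=1, b=14, c=9, e=10}
Op 1: BEGIN: in_txn=True, pending={}
Op 2: COMMIT: merged [] into committed; committed now {a=1, b=14, c=9, e=10}
Op 3: BEGIN: in_txn=True, pending={}
Op 4: ROLLBACK: discarded pending []; in_txn=False
Op 5: UPDATE e=16 (auto-commit; committed e=16)
After op 5: visible(e) = 16 (pending={}, committed={a=1, b=14, c=9, e=16})

Answer: 16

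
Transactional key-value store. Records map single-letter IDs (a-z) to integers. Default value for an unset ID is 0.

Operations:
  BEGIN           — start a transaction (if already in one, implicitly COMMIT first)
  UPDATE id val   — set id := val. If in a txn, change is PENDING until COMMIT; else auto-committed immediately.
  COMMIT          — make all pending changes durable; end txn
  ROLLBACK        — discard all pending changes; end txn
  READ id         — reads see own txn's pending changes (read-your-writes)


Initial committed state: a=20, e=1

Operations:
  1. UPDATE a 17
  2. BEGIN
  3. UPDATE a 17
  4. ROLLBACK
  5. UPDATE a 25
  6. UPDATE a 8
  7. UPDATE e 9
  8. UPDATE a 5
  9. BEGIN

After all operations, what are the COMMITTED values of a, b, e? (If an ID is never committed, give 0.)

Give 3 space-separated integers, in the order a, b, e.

Answer: 5 0 9

Derivation:
Initial committed: {a=20, e=1}
Op 1: UPDATE a=17 (auto-commit; committed a=17)
Op 2: BEGIN: in_txn=True, pending={}
Op 3: UPDATE a=17 (pending; pending now {a=17})
Op 4: ROLLBACK: discarded pending ['a']; in_txn=False
Op 5: UPDATE a=25 (auto-commit; committed a=25)
Op 6: UPDATE a=8 (auto-commit; committed a=8)
Op 7: UPDATE e=9 (auto-commit; committed e=9)
Op 8: UPDATE a=5 (auto-commit; committed a=5)
Op 9: BEGIN: in_txn=True, pending={}
Final committed: {a=5, e=9}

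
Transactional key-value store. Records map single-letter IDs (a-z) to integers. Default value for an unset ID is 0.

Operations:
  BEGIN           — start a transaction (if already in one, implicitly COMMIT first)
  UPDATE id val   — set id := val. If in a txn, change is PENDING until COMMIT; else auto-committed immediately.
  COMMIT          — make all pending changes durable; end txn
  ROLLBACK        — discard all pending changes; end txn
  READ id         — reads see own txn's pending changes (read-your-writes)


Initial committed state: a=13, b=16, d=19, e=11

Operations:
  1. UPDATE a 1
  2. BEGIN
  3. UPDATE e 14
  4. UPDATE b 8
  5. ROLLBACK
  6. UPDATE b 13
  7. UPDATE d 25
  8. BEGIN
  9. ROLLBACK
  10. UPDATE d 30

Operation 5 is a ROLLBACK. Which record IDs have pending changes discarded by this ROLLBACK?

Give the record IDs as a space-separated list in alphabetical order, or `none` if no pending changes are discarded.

Initial committed: {a=13, b=16, d=19, e=11}
Op 1: UPDATE a=1 (auto-commit; committed a=1)
Op 2: BEGIN: in_txn=True, pending={}
Op 3: UPDATE e=14 (pending; pending now {e=14})
Op 4: UPDATE b=8 (pending; pending now {b=8, e=14})
Op 5: ROLLBACK: discarded pending ['b', 'e']; in_txn=False
Op 6: UPDATE b=13 (auto-commit; committed b=13)
Op 7: UPDATE d=25 (auto-commit; committed d=25)
Op 8: BEGIN: in_txn=True, pending={}
Op 9: ROLLBACK: discarded pending []; in_txn=False
Op 10: UPDATE d=30 (auto-commit; committed d=30)
ROLLBACK at op 5 discards: ['b', 'e']

Answer: b e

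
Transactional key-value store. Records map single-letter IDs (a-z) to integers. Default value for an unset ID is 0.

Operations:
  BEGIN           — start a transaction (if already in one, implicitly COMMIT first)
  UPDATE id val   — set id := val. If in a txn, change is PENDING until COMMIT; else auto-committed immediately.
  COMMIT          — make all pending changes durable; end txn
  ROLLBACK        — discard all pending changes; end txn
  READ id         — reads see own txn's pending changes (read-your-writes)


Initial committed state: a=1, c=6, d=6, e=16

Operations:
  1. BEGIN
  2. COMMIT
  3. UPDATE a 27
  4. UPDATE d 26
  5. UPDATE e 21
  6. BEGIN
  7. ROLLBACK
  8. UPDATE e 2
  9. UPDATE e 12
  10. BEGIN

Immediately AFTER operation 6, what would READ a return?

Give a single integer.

Initial committed: {a=1, c=6, d=6, e=16}
Op 1: BEGIN: in_txn=True, pending={}
Op 2: COMMIT: merged [] into committed; committed now {a=1, c=6, d=6, e=16}
Op 3: UPDATE a=27 (auto-commit; committed a=27)
Op 4: UPDATE d=26 (auto-commit; committed d=26)
Op 5: UPDATE e=21 (auto-commit; committed e=21)
Op 6: BEGIN: in_txn=True, pending={}
After op 6: visible(a) = 27 (pending={}, committed={a=27, c=6, d=26, e=21})

Answer: 27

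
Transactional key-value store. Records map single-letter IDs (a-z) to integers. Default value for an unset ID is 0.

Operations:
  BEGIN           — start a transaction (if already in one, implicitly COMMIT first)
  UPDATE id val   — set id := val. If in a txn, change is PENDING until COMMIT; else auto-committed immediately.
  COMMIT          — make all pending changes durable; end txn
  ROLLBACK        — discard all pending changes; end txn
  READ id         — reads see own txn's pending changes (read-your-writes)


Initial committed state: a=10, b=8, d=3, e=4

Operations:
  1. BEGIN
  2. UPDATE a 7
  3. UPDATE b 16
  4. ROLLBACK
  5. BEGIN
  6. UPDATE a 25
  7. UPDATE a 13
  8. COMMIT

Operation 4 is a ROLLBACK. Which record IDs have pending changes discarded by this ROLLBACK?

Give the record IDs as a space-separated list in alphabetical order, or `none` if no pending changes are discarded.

Answer: a b

Derivation:
Initial committed: {a=10, b=8, d=3, e=4}
Op 1: BEGIN: in_txn=True, pending={}
Op 2: UPDATE a=7 (pending; pending now {a=7})
Op 3: UPDATE b=16 (pending; pending now {a=7, b=16})
Op 4: ROLLBACK: discarded pending ['a', 'b']; in_txn=False
Op 5: BEGIN: in_txn=True, pending={}
Op 6: UPDATE a=25 (pending; pending now {a=25})
Op 7: UPDATE a=13 (pending; pending now {a=13})
Op 8: COMMIT: merged ['a'] into committed; committed now {a=13, b=8, d=3, e=4}
ROLLBACK at op 4 discards: ['a', 'b']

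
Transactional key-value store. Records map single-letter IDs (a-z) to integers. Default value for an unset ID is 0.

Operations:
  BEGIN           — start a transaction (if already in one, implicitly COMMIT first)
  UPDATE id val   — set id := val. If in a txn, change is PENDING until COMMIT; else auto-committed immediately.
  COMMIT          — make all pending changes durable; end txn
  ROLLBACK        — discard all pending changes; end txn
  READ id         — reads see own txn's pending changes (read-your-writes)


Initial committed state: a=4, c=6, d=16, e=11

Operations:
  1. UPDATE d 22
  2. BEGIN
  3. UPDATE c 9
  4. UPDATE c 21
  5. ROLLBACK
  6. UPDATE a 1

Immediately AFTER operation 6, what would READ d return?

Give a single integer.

Answer: 22

Derivation:
Initial committed: {a=4, c=6, d=16, e=11}
Op 1: UPDATE d=22 (auto-commit; committed d=22)
Op 2: BEGIN: in_txn=True, pending={}
Op 3: UPDATE c=9 (pending; pending now {c=9})
Op 4: UPDATE c=21 (pending; pending now {c=21})
Op 5: ROLLBACK: discarded pending ['c']; in_txn=False
Op 6: UPDATE a=1 (auto-commit; committed a=1)
After op 6: visible(d) = 22 (pending={}, committed={a=1, c=6, d=22, e=11})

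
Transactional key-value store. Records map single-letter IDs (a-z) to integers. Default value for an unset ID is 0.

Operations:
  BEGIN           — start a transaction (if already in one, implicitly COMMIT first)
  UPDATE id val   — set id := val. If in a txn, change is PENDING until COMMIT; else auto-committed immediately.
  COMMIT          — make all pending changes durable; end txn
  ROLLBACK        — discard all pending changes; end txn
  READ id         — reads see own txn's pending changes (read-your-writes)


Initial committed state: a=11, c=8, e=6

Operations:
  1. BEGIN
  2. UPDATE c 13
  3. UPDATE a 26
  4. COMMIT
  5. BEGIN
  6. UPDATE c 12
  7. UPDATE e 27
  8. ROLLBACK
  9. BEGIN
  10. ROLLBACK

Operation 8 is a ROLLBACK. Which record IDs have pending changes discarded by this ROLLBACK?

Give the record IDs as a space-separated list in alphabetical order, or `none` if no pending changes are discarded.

Initial committed: {a=11, c=8, e=6}
Op 1: BEGIN: in_txn=True, pending={}
Op 2: UPDATE c=13 (pending; pending now {c=13})
Op 3: UPDATE a=26 (pending; pending now {a=26, c=13})
Op 4: COMMIT: merged ['a', 'c'] into committed; committed now {a=26, c=13, e=6}
Op 5: BEGIN: in_txn=True, pending={}
Op 6: UPDATE c=12 (pending; pending now {c=12})
Op 7: UPDATE e=27 (pending; pending now {c=12, e=27})
Op 8: ROLLBACK: discarded pending ['c', 'e']; in_txn=False
Op 9: BEGIN: in_txn=True, pending={}
Op 10: ROLLBACK: discarded pending []; in_txn=False
ROLLBACK at op 8 discards: ['c', 'e']

Answer: c e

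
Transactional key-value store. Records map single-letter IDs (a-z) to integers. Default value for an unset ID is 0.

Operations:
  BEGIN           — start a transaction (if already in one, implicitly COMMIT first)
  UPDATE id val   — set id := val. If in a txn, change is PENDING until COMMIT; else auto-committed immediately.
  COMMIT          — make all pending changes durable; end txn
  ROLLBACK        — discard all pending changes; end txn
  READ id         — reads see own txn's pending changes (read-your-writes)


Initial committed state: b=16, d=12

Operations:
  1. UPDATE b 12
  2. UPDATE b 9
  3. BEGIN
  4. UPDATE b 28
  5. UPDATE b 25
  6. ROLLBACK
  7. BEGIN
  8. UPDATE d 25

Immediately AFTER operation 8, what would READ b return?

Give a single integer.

Initial committed: {b=16, d=12}
Op 1: UPDATE b=12 (auto-commit; committed b=12)
Op 2: UPDATE b=9 (auto-commit; committed b=9)
Op 3: BEGIN: in_txn=True, pending={}
Op 4: UPDATE b=28 (pending; pending now {b=28})
Op 5: UPDATE b=25 (pending; pending now {b=25})
Op 6: ROLLBACK: discarded pending ['b']; in_txn=False
Op 7: BEGIN: in_txn=True, pending={}
Op 8: UPDATE d=25 (pending; pending now {d=25})
After op 8: visible(b) = 9 (pending={d=25}, committed={b=9, d=12})

Answer: 9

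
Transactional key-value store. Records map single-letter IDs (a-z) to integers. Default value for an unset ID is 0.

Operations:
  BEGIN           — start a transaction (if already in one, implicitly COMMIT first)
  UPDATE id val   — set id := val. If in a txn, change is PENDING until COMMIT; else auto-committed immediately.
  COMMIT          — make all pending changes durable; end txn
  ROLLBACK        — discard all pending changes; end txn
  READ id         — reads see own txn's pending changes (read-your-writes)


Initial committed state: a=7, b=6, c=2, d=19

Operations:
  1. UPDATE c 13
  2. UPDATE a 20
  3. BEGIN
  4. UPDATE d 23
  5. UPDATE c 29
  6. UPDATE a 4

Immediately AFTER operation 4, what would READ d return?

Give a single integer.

Initial committed: {a=7, b=6, c=2, d=19}
Op 1: UPDATE c=13 (auto-commit; committed c=13)
Op 2: UPDATE a=20 (auto-commit; committed a=20)
Op 3: BEGIN: in_txn=True, pending={}
Op 4: UPDATE d=23 (pending; pending now {d=23})
After op 4: visible(d) = 23 (pending={d=23}, committed={a=20, b=6, c=13, d=19})

Answer: 23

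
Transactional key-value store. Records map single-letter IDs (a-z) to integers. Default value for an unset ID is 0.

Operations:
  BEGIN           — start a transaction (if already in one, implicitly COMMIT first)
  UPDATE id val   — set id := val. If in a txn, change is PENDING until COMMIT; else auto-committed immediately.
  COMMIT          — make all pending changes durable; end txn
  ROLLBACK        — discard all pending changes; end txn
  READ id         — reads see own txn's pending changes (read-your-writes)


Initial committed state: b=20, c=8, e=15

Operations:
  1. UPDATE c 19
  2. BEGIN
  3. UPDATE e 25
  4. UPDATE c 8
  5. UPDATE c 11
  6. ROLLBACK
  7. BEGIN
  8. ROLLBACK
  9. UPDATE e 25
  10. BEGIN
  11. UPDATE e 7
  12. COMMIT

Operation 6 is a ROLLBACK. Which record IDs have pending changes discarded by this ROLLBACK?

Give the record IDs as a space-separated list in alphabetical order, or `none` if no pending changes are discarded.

Answer: c e

Derivation:
Initial committed: {b=20, c=8, e=15}
Op 1: UPDATE c=19 (auto-commit; committed c=19)
Op 2: BEGIN: in_txn=True, pending={}
Op 3: UPDATE e=25 (pending; pending now {e=25})
Op 4: UPDATE c=8 (pending; pending now {c=8, e=25})
Op 5: UPDATE c=11 (pending; pending now {c=11, e=25})
Op 6: ROLLBACK: discarded pending ['c', 'e']; in_txn=False
Op 7: BEGIN: in_txn=True, pending={}
Op 8: ROLLBACK: discarded pending []; in_txn=False
Op 9: UPDATE e=25 (auto-commit; committed e=25)
Op 10: BEGIN: in_txn=True, pending={}
Op 11: UPDATE e=7 (pending; pending now {e=7})
Op 12: COMMIT: merged ['e'] into committed; committed now {b=20, c=19, e=7}
ROLLBACK at op 6 discards: ['c', 'e']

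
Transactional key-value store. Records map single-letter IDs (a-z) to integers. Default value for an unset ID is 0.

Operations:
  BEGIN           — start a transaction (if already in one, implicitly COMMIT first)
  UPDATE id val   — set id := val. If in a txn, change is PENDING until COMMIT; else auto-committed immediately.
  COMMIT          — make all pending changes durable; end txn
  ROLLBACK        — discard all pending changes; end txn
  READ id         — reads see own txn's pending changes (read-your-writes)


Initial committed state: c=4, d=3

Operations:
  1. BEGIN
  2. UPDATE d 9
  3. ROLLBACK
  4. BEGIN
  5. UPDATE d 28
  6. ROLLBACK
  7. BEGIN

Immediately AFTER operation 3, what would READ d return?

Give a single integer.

Initial committed: {c=4, d=3}
Op 1: BEGIN: in_txn=True, pending={}
Op 2: UPDATE d=9 (pending; pending now {d=9})
Op 3: ROLLBACK: discarded pending ['d']; in_txn=False
After op 3: visible(d) = 3 (pending={}, committed={c=4, d=3})

Answer: 3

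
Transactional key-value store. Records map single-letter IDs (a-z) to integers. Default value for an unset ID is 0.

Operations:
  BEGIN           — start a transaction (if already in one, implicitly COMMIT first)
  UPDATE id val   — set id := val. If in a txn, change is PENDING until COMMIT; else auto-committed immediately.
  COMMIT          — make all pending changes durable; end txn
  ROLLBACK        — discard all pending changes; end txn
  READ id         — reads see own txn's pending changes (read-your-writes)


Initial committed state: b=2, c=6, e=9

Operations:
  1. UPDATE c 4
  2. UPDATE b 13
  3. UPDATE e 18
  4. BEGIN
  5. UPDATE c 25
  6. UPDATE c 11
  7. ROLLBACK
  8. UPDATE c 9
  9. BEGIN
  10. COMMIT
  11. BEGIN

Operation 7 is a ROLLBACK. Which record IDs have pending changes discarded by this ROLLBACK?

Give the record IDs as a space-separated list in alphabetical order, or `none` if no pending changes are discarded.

Answer: c

Derivation:
Initial committed: {b=2, c=6, e=9}
Op 1: UPDATE c=4 (auto-commit; committed c=4)
Op 2: UPDATE b=13 (auto-commit; committed b=13)
Op 3: UPDATE e=18 (auto-commit; committed e=18)
Op 4: BEGIN: in_txn=True, pending={}
Op 5: UPDATE c=25 (pending; pending now {c=25})
Op 6: UPDATE c=11 (pending; pending now {c=11})
Op 7: ROLLBACK: discarded pending ['c']; in_txn=False
Op 8: UPDATE c=9 (auto-commit; committed c=9)
Op 9: BEGIN: in_txn=True, pending={}
Op 10: COMMIT: merged [] into committed; committed now {b=13, c=9, e=18}
Op 11: BEGIN: in_txn=True, pending={}
ROLLBACK at op 7 discards: ['c']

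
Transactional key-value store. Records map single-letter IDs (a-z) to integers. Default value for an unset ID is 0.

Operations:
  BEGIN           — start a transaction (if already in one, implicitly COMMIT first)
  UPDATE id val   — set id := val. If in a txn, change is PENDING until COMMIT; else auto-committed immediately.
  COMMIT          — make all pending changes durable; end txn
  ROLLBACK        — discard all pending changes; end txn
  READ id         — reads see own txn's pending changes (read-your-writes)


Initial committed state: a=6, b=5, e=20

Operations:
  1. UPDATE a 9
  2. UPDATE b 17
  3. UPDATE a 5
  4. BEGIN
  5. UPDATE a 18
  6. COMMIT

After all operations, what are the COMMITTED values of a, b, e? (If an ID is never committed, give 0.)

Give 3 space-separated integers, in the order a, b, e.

Answer: 18 17 20

Derivation:
Initial committed: {a=6, b=5, e=20}
Op 1: UPDATE a=9 (auto-commit; committed a=9)
Op 2: UPDATE b=17 (auto-commit; committed b=17)
Op 3: UPDATE a=5 (auto-commit; committed a=5)
Op 4: BEGIN: in_txn=True, pending={}
Op 5: UPDATE a=18 (pending; pending now {a=18})
Op 6: COMMIT: merged ['a'] into committed; committed now {a=18, b=17, e=20}
Final committed: {a=18, b=17, e=20}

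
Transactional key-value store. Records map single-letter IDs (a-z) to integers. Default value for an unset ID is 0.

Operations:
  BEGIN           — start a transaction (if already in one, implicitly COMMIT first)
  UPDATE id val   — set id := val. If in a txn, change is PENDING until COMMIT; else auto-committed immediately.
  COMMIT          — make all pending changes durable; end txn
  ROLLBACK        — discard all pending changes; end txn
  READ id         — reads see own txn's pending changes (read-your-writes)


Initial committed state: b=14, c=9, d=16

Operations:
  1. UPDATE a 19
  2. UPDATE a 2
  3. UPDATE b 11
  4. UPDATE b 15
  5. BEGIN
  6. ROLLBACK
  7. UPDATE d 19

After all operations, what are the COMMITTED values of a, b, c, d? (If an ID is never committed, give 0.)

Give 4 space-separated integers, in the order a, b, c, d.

Initial committed: {b=14, c=9, d=16}
Op 1: UPDATE a=19 (auto-commit; committed a=19)
Op 2: UPDATE a=2 (auto-commit; committed a=2)
Op 3: UPDATE b=11 (auto-commit; committed b=11)
Op 4: UPDATE b=15 (auto-commit; committed b=15)
Op 5: BEGIN: in_txn=True, pending={}
Op 6: ROLLBACK: discarded pending []; in_txn=False
Op 7: UPDATE d=19 (auto-commit; committed d=19)
Final committed: {a=2, b=15, c=9, d=19}

Answer: 2 15 9 19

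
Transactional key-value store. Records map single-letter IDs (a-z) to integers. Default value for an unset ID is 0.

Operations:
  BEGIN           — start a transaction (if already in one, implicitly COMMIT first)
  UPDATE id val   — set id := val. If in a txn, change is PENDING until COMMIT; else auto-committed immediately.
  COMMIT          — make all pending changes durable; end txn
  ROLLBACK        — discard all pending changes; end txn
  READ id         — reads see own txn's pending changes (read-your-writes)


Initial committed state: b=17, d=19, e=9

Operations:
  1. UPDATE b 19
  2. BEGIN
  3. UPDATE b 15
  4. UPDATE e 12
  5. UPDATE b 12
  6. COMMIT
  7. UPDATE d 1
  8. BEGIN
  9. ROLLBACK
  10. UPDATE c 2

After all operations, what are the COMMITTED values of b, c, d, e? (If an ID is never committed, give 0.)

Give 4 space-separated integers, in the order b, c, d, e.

Initial committed: {b=17, d=19, e=9}
Op 1: UPDATE b=19 (auto-commit; committed b=19)
Op 2: BEGIN: in_txn=True, pending={}
Op 3: UPDATE b=15 (pending; pending now {b=15})
Op 4: UPDATE e=12 (pending; pending now {b=15, e=12})
Op 5: UPDATE b=12 (pending; pending now {b=12, e=12})
Op 6: COMMIT: merged ['b', 'e'] into committed; committed now {b=12, d=19, e=12}
Op 7: UPDATE d=1 (auto-commit; committed d=1)
Op 8: BEGIN: in_txn=True, pending={}
Op 9: ROLLBACK: discarded pending []; in_txn=False
Op 10: UPDATE c=2 (auto-commit; committed c=2)
Final committed: {b=12, c=2, d=1, e=12}

Answer: 12 2 1 12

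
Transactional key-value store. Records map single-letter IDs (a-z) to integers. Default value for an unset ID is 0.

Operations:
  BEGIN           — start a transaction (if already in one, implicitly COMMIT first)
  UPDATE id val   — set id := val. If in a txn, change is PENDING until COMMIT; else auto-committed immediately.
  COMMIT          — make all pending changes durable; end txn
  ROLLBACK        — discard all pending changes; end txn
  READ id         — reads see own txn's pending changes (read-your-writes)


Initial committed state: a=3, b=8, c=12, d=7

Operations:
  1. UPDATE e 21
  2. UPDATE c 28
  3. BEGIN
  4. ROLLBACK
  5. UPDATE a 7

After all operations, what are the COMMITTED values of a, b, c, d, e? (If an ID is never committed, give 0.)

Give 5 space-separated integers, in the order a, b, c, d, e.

Answer: 7 8 28 7 21

Derivation:
Initial committed: {a=3, b=8, c=12, d=7}
Op 1: UPDATE e=21 (auto-commit; committed e=21)
Op 2: UPDATE c=28 (auto-commit; committed c=28)
Op 3: BEGIN: in_txn=True, pending={}
Op 4: ROLLBACK: discarded pending []; in_txn=False
Op 5: UPDATE a=7 (auto-commit; committed a=7)
Final committed: {a=7, b=8, c=28, d=7, e=21}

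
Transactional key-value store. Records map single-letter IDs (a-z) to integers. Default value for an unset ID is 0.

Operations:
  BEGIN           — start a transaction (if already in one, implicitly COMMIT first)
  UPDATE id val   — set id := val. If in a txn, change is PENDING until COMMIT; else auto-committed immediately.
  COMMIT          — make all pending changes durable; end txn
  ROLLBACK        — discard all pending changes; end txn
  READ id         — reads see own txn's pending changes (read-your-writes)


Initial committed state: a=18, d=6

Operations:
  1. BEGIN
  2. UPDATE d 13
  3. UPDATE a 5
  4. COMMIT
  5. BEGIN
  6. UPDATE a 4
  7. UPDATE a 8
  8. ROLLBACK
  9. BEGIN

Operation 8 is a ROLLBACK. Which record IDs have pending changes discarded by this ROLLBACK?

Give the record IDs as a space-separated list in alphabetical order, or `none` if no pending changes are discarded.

Initial committed: {a=18, d=6}
Op 1: BEGIN: in_txn=True, pending={}
Op 2: UPDATE d=13 (pending; pending now {d=13})
Op 3: UPDATE a=5 (pending; pending now {a=5, d=13})
Op 4: COMMIT: merged ['a', 'd'] into committed; committed now {a=5, d=13}
Op 5: BEGIN: in_txn=True, pending={}
Op 6: UPDATE a=4 (pending; pending now {a=4})
Op 7: UPDATE a=8 (pending; pending now {a=8})
Op 8: ROLLBACK: discarded pending ['a']; in_txn=False
Op 9: BEGIN: in_txn=True, pending={}
ROLLBACK at op 8 discards: ['a']

Answer: a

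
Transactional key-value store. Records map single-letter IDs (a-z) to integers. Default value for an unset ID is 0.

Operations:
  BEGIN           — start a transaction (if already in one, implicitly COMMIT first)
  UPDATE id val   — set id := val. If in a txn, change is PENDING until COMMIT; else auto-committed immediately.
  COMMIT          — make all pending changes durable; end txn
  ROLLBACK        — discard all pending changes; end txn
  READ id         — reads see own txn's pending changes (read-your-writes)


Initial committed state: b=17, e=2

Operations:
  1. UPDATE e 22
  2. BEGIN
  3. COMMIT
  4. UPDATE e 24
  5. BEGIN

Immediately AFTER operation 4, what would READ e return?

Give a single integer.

Initial committed: {b=17, e=2}
Op 1: UPDATE e=22 (auto-commit; committed e=22)
Op 2: BEGIN: in_txn=True, pending={}
Op 3: COMMIT: merged [] into committed; committed now {b=17, e=22}
Op 4: UPDATE e=24 (auto-commit; committed e=24)
After op 4: visible(e) = 24 (pending={}, committed={b=17, e=24})

Answer: 24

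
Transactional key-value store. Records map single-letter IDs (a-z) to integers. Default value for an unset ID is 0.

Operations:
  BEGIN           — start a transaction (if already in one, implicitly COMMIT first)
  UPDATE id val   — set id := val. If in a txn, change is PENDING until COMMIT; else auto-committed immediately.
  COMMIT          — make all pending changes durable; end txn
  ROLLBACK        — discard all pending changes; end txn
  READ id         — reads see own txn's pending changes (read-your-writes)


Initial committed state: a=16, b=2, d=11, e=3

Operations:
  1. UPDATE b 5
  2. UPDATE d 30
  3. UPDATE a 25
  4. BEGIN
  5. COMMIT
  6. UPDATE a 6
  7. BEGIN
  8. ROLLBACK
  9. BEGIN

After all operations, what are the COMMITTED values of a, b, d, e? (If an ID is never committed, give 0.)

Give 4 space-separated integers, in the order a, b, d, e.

Initial committed: {a=16, b=2, d=11, e=3}
Op 1: UPDATE b=5 (auto-commit; committed b=5)
Op 2: UPDATE d=30 (auto-commit; committed d=30)
Op 3: UPDATE a=25 (auto-commit; committed a=25)
Op 4: BEGIN: in_txn=True, pending={}
Op 5: COMMIT: merged [] into committed; committed now {a=25, b=5, d=30, e=3}
Op 6: UPDATE a=6 (auto-commit; committed a=6)
Op 7: BEGIN: in_txn=True, pending={}
Op 8: ROLLBACK: discarded pending []; in_txn=False
Op 9: BEGIN: in_txn=True, pending={}
Final committed: {a=6, b=5, d=30, e=3}

Answer: 6 5 30 3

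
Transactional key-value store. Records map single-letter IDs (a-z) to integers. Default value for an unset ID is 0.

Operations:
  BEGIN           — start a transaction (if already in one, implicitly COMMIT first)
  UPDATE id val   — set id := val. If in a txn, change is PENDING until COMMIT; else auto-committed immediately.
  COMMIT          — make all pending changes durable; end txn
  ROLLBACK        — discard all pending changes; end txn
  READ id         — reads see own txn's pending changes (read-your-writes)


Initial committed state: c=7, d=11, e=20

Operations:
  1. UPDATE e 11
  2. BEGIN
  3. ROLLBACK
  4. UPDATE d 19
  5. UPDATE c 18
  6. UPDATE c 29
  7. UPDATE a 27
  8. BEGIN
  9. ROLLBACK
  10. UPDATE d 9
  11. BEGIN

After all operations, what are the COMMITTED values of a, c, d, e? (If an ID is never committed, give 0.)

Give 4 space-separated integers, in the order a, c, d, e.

Answer: 27 29 9 11

Derivation:
Initial committed: {c=7, d=11, e=20}
Op 1: UPDATE e=11 (auto-commit; committed e=11)
Op 2: BEGIN: in_txn=True, pending={}
Op 3: ROLLBACK: discarded pending []; in_txn=False
Op 4: UPDATE d=19 (auto-commit; committed d=19)
Op 5: UPDATE c=18 (auto-commit; committed c=18)
Op 6: UPDATE c=29 (auto-commit; committed c=29)
Op 7: UPDATE a=27 (auto-commit; committed a=27)
Op 8: BEGIN: in_txn=True, pending={}
Op 9: ROLLBACK: discarded pending []; in_txn=False
Op 10: UPDATE d=9 (auto-commit; committed d=9)
Op 11: BEGIN: in_txn=True, pending={}
Final committed: {a=27, c=29, d=9, e=11}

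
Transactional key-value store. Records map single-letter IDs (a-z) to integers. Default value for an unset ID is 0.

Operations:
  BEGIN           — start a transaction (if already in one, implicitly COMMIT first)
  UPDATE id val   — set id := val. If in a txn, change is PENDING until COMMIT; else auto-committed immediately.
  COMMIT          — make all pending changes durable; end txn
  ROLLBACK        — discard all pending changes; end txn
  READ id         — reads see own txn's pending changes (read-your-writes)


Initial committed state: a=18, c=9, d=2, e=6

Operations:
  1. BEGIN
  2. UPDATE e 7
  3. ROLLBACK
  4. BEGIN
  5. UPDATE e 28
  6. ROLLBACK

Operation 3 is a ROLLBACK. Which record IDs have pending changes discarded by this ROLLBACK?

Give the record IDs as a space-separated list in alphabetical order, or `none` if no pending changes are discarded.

Initial committed: {a=18, c=9, d=2, e=6}
Op 1: BEGIN: in_txn=True, pending={}
Op 2: UPDATE e=7 (pending; pending now {e=7})
Op 3: ROLLBACK: discarded pending ['e']; in_txn=False
Op 4: BEGIN: in_txn=True, pending={}
Op 5: UPDATE e=28 (pending; pending now {e=28})
Op 6: ROLLBACK: discarded pending ['e']; in_txn=False
ROLLBACK at op 3 discards: ['e']

Answer: e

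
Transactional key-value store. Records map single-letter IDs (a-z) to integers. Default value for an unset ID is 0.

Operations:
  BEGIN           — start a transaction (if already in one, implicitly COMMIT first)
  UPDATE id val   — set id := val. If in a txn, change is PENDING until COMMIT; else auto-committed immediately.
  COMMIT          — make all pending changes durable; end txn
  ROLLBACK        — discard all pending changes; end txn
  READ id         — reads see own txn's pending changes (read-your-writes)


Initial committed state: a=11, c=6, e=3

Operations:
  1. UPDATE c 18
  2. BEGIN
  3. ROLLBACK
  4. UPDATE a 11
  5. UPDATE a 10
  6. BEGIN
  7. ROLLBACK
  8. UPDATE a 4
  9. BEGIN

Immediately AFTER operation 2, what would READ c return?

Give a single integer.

Answer: 18

Derivation:
Initial committed: {a=11, c=6, e=3}
Op 1: UPDATE c=18 (auto-commit; committed c=18)
Op 2: BEGIN: in_txn=True, pending={}
After op 2: visible(c) = 18 (pending={}, committed={a=11, c=18, e=3})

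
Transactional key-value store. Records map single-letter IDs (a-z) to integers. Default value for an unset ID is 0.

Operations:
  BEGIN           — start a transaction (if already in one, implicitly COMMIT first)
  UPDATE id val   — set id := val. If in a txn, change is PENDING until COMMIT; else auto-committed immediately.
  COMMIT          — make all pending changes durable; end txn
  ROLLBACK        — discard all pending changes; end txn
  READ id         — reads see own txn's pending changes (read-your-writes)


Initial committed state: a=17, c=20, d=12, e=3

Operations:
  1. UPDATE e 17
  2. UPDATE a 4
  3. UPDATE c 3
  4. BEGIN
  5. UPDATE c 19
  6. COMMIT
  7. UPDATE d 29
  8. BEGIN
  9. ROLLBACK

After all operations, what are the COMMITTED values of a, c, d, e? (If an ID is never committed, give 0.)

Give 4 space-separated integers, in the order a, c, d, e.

Answer: 4 19 29 17

Derivation:
Initial committed: {a=17, c=20, d=12, e=3}
Op 1: UPDATE e=17 (auto-commit; committed e=17)
Op 2: UPDATE a=4 (auto-commit; committed a=4)
Op 3: UPDATE c=3 (auto-commit; committed c=3)
Op 4: BEGIN: in_txn=True, pending={}
Op 5: UPDATE c=19 (pending; pending now {c=19})
Op 6: COMMIT: merged ['c'] into committed; committed now {a=4, c=19, d=12, e=17}
Op 7: UPDATE d=29 (auto-commit; committed d=29)
Op 8: BEGIN: in_txn=True, pending={}
Op 9: ROLLBACK: discarded pending []; in_txn=False
Final committed: {a=4, c=19, d=29, e=17}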